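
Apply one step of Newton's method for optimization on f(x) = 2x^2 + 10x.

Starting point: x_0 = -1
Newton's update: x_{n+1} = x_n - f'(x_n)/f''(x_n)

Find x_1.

f(x) = 2x^2 + 10x
f'(x) = 4x + (10), f''(x) = 4
Newton step: x_1 = x_0 - f'(x_0)/f''(x_0)
f'(-1) = 6
x_1 = -1 - 6/4 = -5/2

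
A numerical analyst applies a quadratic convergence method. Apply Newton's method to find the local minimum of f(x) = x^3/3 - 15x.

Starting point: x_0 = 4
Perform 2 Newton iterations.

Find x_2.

f(x) = x^3/3 - 15x
f'(x) = x^2 - 15, f''(x) = 2x
Newton update: x_{n+1} = x_n - (x_n^2 - 15)/(2*x_n)
Step 1: x_0 = 4, f'=1, f''=8, x_1 = 31/8
Step 2: x_1 = 31/8, f'=1/64, f''=31/4, x_2 = 1921/496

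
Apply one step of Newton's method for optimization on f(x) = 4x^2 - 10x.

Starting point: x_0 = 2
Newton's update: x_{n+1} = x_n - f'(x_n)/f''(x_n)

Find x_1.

f(x) = 4x^2 - 10x
f'(x) = 8x + (-10), f''(x) = 8
Newton step: x_1 = x_0 - f'(x_0)/f''(x_0)
f'(2) = 6
x_1 = 2 - 6/8 = 5/4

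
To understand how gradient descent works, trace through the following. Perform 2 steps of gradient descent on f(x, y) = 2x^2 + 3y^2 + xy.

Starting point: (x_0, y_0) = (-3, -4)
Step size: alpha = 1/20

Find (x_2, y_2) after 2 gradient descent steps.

f(x,y) = 2x^2 + 3y^2 + xy
grad_x = 4x + 1y, grad_y = 6y + 1x
Step 1: grad = (-16, -27), (-11/5, -53/20)
Step 2: grad = (-229/20, -181/10), (-651/400, -349/200)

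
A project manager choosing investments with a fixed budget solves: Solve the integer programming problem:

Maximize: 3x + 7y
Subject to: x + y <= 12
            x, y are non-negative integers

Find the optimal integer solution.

Objective: 3x + 7y, constraint: x + y <= 12
Coefficient of y is 7 > coefficient of x is 3, so allocate the entire budget to y.
Optimal: x = 0, y = 12, value = 84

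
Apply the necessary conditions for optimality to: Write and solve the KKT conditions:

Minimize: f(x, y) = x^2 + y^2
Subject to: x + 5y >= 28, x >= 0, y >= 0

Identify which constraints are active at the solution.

KKT conditions for min x^2 + y^2 s.t. 1x + 5y >= 28, x >= 0, y >= 0:
Stationarity: 2x = mu*1 + mu_x, 2y = mu*5 + mu_y, with mu, mu_x, mu_y >= 0
Complementary slackness: mu*(x + 5y - 28) = 0, mu_x*x = 0, mu_y*y = 0
(0, 0) is infeasible (1*0 + 5*0 < 28), so if mu = 0 stationarity would force x = mu_x/2 >= 0, y = mu_y/2 >= 0 with mu_x*x = mu_y*y = 0, i.e. x = y = 0: contradiction. Hence mu > 0 and x + 5y = 28 is active.
Try x > 0, y > 0 (so mu_x = mu_y = 0): x = 1*mu/2, y = 5*mu/2
Substitute: 1*(1*mu/2) + 5*(5*mu/2) = 28
  mu*26/2 = 28 => mu = 28/13
x* = 14/13 > 0, y* = 70/13 > 0, consistent with mu_x = mu_y = 0.
f is convex and the constraints are linear, so this KKT point is the global minimum.
f* = 392/13
Active constraints: x + 5y >= 28 (holds with equality, mu = 28/13 > 0); x >= 0 and y >= 0 are inactive (mu_x = mu_y = 0).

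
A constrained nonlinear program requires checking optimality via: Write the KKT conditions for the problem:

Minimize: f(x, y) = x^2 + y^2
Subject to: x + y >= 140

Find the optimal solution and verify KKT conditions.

KKT conditions for min x^2 + y^2 s.t. x + y >= 140:
Stationarity: 2x = mu, 2y = mu
So x = y = mu/2.
Complementary slackness: mu*(x + y - 140) = 0
Primal feasibility: x + y >= 140; dual feasibility: mu >= 0
If mu = 0 then x = y = 0, but 0 + 0 < 140 is infeasible, so the constraint is active.
Constraint active: x + y = 2*(mu/2) = 140 => mu = 140
x = y = 70, f = 9800
Verify: stationarity 2*70 = 140 = mu; primal 70 + 70 = 140 >= 140; dual mu = 140 >= 0; complementary slackness 140*(140 - 140) = 0. All KKT conditions hold.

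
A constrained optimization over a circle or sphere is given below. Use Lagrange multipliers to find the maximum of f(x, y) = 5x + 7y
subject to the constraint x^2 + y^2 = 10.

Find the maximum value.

Set up Lagrange conditions: grad f = lambda * grad g
  5 = 2*lambda*x
  7 = 2*lambda*y
From these: x/y = 5/7, so x = 5t, y = 7t for some t.
Substitute into constraint: (5t)^2 + (7t)^2 = 10
  t^2 * 74 = 10
  t = sqrt(10/74)
Maximum = 5*x + 7*y = (5^2 + 7^2)*t = 74 * sqrt(10/74) = sqrt(740)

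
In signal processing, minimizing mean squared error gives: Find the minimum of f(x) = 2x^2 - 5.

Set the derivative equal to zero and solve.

f(x) = 2x^2 - 5
f'(x) = 4x + (0) = 0
x = 0/4 = 0
f(0) = -5
Since f''(x) = 4 > 0, this is a minimum.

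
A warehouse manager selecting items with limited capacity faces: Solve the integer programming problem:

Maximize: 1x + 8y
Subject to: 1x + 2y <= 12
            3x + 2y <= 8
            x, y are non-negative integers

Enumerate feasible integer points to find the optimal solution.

Constraint 1: 1x + 2y <= 12
Constraint 2: 3x + 2y <= 8
Feasible x range (need y >= 0): 0 <= x <= min(12/1, 8/3) => x in {0, ..., 2}.
Enumerate feasible integer points row by row (the coefficient of y is 8 > 0, so for each x the largest feasible y gives the best value):
  x = 0: y <= min((12 - 1*0)/2, (8 - 3*0)/2) => y in {0, ..., 4}; best 1*0 + 8*4 = 32
  x = 1: y <= min((12 - 1*1)/2, (8 - 3*1)/2) => y in {0, ..., 2}; best 1*1 + 8*2 = 17
  x = 2: y <= min((12 - 1*2)/2, (8 - 3*2)/2) => y in {0, ..., 1}; best 1*2 + 8*1 = 10
The maximum 1x + 8y = 32 is achieved at x = 0, y = 4.
Check: 1*0 + 2*4 = 8 <= 12 and 3*0 + 2*4 = 8 <= 8.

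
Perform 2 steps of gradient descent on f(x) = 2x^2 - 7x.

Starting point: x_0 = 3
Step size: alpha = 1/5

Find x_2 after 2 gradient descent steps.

f(x) = 2x^2 - 7x, f'(x) = 4x + (-7)
Step 1: f'(3) = 5, x_1 = 3 - 1/5 * 5 = 2
Step 2: f'(2) = 1, x_2 = 2 - 1/5 * 1 = 9/5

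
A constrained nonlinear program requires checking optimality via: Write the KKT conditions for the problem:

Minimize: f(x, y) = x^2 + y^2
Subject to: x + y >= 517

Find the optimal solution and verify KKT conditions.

KKT conditions for min x^2 + y^2 s.t. x + y >= 517:
Stationarity: 2x = mu, 2y = mu
So x = y = mu/2.
Complementary slackness: mu*(x + y - 517) = 0
Primal feasibility: x + y >= 517; dual feasibility: mu >= 0
If mu = 0 then x = y = 0, but 0 + 0 < 517 is infeasible, so the constraint is active.
Constraint active: x + y = 2*(mu/2) = 517 => mu = 517
x = y = 517/2, f = 267289/2
Verify: stationarity 2*(517/2) = 517 = mu; primal 517/2 + 517/2 = 517 >= 517; dual mu = 517 >= 0; complementary slackness 517*(517 - 517) = 0. All KKT conditions hold.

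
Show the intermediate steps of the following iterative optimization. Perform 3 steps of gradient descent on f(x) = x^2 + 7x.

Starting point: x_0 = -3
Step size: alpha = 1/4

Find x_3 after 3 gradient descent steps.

f(x) = x^2 + 7x, f'(x) = 2x + (7)
Step 1: f'(-3) = 1, x_1 = -3 - 1/4 * 1 = -13/4
Step 2: f'(-13/4) = 1/2, x_2 = -13/4 - 1/4 * 1/2 = -27/8
Step 3: f'(-27/8) = 1/4, x_3 = -27/8 - 1/4 * 1/4 = -55/16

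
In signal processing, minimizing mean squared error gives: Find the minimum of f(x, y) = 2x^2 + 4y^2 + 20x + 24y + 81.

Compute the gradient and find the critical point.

f(x,y) = 2x^2 + 4y^2 + 20x + 24y + 81
df/dx = 4x + (20) = 0  =>  x = -5
df/dy = 8y + (24) = 0  =>  y = -3
f(-5, -3) = 2*(-5)^2 + 4*(-3)^2 + 20*(-5) + 24*(-3) + 81 = -5
Hessian is diagonal with entries 4, 8 > 0, so this is a minimum.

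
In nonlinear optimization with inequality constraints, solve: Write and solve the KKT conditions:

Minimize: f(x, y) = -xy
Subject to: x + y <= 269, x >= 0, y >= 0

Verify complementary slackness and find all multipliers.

Problem: min -xy s.t. x + y <= 269 (multiplier lambda), x >= 0 (mu_x), y >= 0 (mu_y)
KKT stationarity: -y + lambda - mu_x = 0, -x + lambda - mu_y = 0, with lambda, mu_x, mu_y >= 0
Complementary slackness: lambda*(x + y - 269) = 0, mu_x*x = 0, mu_y*y = 0
If lambda = 0: y = -mu_x <= 0 and x = -mu_y <= 0 force x = y = 0 with f = 0; but x = y = 269/2 is feasible with f = -72361/4 < 0, so this is not the minimum. Hence lambda > 0 and x + y = 269.
Try x > 0, y > 0 (so mu_x = mu_y = 0): y = lambda, x = lambda => x = y = lambda
x + y = 269 => 2*lambda = 269 => lambda = 269/2
x* = y* = 269/2 > 0, consistent with mu_x = mu_y = 0.
(Any feasible point with x = 0 or y = 0 has f = 0 > -72361/4, so the minimum is not on those boundaries.)
min(-xy) = -72361/4 (i.e. max xy = 72361/4)
Multipliers: lambda = 269/2, mu_x = 0, mu_y = 0
Complementary slackness: lambda*(x + y - 269) = 269/2*(269/2 + 269/2 - 269) = 0, mu_x*x = 0*269/2 = 0, mu_y*y = 0*269/2 = 0. Satisfied.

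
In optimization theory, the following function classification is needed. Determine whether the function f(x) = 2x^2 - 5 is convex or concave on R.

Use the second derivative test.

f(x) = 2x^2 - 5
f'(x) = 4x + 0
f''(x) = 4
Since f''(x) = 4 > 0 for all x, f is convex on R.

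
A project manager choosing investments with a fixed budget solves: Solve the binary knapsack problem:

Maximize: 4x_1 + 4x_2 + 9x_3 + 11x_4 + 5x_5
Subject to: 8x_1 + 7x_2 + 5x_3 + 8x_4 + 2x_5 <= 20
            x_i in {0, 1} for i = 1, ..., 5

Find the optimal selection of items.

Items: item 1 (v=4, w=8), item 2 (v=4, w=7), item 3 (v=9, w=5), item 4 (v=11, w=8), item 5 (v=5, w=2)
Capacity: 20
Checking all 32 subsets (w = total weight, v = total value):
  {}: w = 0, v = 0
  {1}: w = 8, v = 4
  {2}: w = 7, v = 4
  {3}: w = 5, v = 9
  {4}: w = 8, v = 11
  {5}: w = 2, v = 5
  {1, 2}: w = 15, v = 8
  {1, 3}: w = 13, v = 13
  {1, 4}: w = 16, v = 15
  {1, 5}: w = 10, v = 9
  {2, 3}: w = 12, v = 13
  {2, 4}: w = 15, v = 15
  {2, 5}: w = 9, v = 9
  {3, 4}: w = 13, v = 20
  {3, 5}: w = 7, v = 14
  {4, 5}: w = 10, v = 16
  {1, 2, 3}: w = 20, v = 17
  {1, 2, 4}: w = 23 > 20, infeasible
  {1, 2, 5}: w = 17, v = 13
  {1, 3, 4}: w = 21 > 20, infeasible
  {1, 3, 5}: w = 15, v = 18
  {1, 4, 5}: w = 18, v = 20
  {2, 3, 4}: w = 20, v = 24
  {2, 3, 5}: w = 14, v = 18
  {2, 4, 5}: w = 17, v = 20
  {3, 4, 5}: w = 15, v = 25
  {1, 2, 3, 4}: w = 28 > 20, infeasible
  {1, 2, 3, 5}: w = 22 > 20, infeasible
  {1, 2, 4, 5}: w = 25 > 20, infeasible
  {1, 3, 4, 5}: w = 23 > 20, infeasible
  {2, 3, 4, 5}: w = 22 > 20, infeasible
  {1, 2, 3, 4, 5}: w = 30 > 20, infeasible
Best feasible subset: items [3, 4, 5]
Total weight: 15 <= 20, total value: 25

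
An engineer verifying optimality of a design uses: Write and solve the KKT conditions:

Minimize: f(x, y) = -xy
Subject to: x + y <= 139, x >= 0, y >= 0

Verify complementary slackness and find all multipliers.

Problem: min -xy s.t. x + y <= 139 (multiplier lambda), x >= 0 (mu_x), y >= 0 (mu_y)
KKT stationarity: -y + lambda - mu_x = 0, -x + lambda - mu_y = 0, with lambda, mu_x, mu_y >= 0
Complementary slackness: lambda*(x + y - 139) = 0, mu_x*x = 0, mu_y*y = 0
If lambda = 0: y = -mu_x <= 0 and x = -mu_y <= 0 force x = y = 0 with f = 0; but x = y = 139/2 is feasible with f = -19321/4 < 0, so this is not the minimum. Hence lambda > 0 and x + y = 139.
Try x > 0, y > 0 (so mu_x = mu_y = 0): y = lambda, x = lambda => x = y = lambda
x + y = 139 => 2*lambda = 139 => lambda = 139/2
x* = y* = 139/2 > 0, consistent with mu_x = mu_y = 0.
(Any feasible point with x = 0 or y = 0 has f = 0 > -19321/4, so the minimum is not on those boundaries.)
min(-xy) = -19321/4 (i.e. max xy = 19321/4)
Multipliers: lambda = 139/2, mu_x = 0, mu_y = 0
Complementary slackness: lambda*(x + y - 139) = 139/2*(139/2 + 139/2 - 139) = 0, mu_x*x = 0*139/2 = 0, mu_y*y = 0*139/2 = 0. Satisfied.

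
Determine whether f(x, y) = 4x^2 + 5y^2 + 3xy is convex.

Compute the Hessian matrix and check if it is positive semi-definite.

f(x,y) = 4x^2 + 5y^2 + 3xy
Hessian H = [[8, 3], [3, 10]]
trace(H) = 18, det(H) = 71
Eigenvalues: (18 +/- sqrt(40)) / 2 = 12.16, 5.838
Since both eigenvalues > 0, f is convex.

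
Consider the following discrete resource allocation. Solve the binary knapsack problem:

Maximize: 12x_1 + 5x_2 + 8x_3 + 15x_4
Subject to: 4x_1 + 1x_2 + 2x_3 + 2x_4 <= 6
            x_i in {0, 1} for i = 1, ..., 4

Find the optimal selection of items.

Items: item 1 (v=12, w=4), item 2 (v=5, w=1), item 3 (v=8, w=2), item 4 (v=15, w=2)
Capacity: 6
Checking all 16 subsets (w = total weight, v = total value):
  {}: w = 0, v = 0
  {1}: w = 4, v = 12
  {2}: w = 1, v = 5
  {3}: w = 2, v = 8
  {4}: w = 2, v = 15
  {1, 2}: w = 5, v = 17
  {1, 3}: w = 6, v = 20
  {1, 4}: w = 6, v = 27
  {2, 3}: w = 3, v = 13
  {2, 4}: w = 3, v = 20
  {3, 4}: w = 4, v = 23
  {1, 2, 3}: w = 7 > 6, infeasible
  {1, 2, 4}: w = 7 > 6, infeasible
  {1, 3, 4}: w = 8 > 6, infeasible
  {2, 3, 4}: w = 5, v = 28
  {1, 2, 3, 4}: w = 9 > 6, infeasible
Best feasible subset: items [2, 3, 4]
Total weight: 5 <= 6, total value: 28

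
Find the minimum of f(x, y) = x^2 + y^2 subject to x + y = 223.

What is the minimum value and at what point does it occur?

Substitute y = 223 - x into f(x,y) = x^2 + y^2:
g(x) = x^2 + (223 - x)^2 = 2x^2 - 446x + 49729
g'(x) = 4x - 446 = 0  =>  x = 223/2
y = 223 - 223/2 = 223/2
Minimum value = (223/2)^2 + (223/2)^2 = 49729/2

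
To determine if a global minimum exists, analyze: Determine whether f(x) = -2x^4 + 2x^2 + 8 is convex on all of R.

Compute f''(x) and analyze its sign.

f(x) = -2x^4 + 2x^2 + 8
f'(x) = -8x^3 + 4x
f''(x) = -24x^2 + 4
f''(x) = -24x^2 + 4 -> -inf as |x| -> inf
Therefore, f is not globally convex on R.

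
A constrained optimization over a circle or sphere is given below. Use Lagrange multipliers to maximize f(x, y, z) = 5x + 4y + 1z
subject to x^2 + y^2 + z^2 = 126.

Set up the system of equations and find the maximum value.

Lagrange conditions: 5 = 2*lambda*x, 4 = 2*lambda*y, 1 = 2*lambda*z
So x:5 = y:4 = z:1, i.e. x = 5t, y = 4t, z = 1t
Constraint: t^2*(5^2 + 4^2 + 1^2) = 126
  t^2 * 42 = 126  =>  t = sqrt(3)
Maximum = 5*5t + 4*4t + 1*1t = 42*sqrt(3) = sqrt(5292)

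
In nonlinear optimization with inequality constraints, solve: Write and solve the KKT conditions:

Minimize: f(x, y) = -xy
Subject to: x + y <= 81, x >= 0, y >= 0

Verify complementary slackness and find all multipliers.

Problem: min -xy s.t. x + y <= 81 (multiplier lambda), x >= 0 (mu_x), y >= 0 (mu_y)
KKT stationarity: -y + lambda - mu_x = 0, -x + lambda - mu_y = 0, with lambda, mu_x, mu_y >= 0
Complementary slackness: lambda*(x + y - 81) = 0, mu_x*x = 0, mu_y*y = 0
If lambda = 0: y = -mu_x <= 0 and x = -mu_y <= 0 force x = y = 0 with f = 0; but x = y = 81/2 is feasible with f = -6561/4 < 0, so this is not the minimum. Hence lambda > 0 and x + y = 81.
Try x > 0, y > 0 (so mu_x = mu_y = 0): y = lambda, x = lambda => x = y = lambda
x + y = 81 => 2*lambda = 81 => lambda = 81/2
x* = y* = 81/2 > 0, consistent with mu_x = mu_y = 0.
(Any feasible point with x = 0 or y = 0 has f = 0 > -6561/4, so the minimum is not on those boundaries.)
min(-xy) = -6561/4 (i.e. max xy = 6561/4)
Multipliers: lambda = 81/2, mu_x = 0, mu_y = 0
Complementary slackness: lambda*(x + y - 81) = 81/2*(81/2 + 81/2 - 81) = 0, mu_x*x = 0*81/2 = 0, mu_y*y = 0*81/2 = 0. Satisfied.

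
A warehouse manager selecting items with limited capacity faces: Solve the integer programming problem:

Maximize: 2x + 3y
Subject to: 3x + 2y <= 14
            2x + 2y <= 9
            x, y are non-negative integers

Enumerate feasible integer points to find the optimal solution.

Constraint 1: 3x + 2y <= 14
Constraint 2: 2x + 2y <= 9
Feasible x range (need y >= 0): 0 <= x <= min(14/3, 9/2) => x in {0, ..., 4}.
Enumerate feasible integer points row by row (the coefficient of y is 3 > 0, so for each x the largest feasible y gives the best value):
  x = 0: y <= min((14 - 3*0)/2, (9 - 2*0)/2) => y in {0, ..., 4}; best 2*0 + 3*4 = 12
  x = 1: y <= min((14 - 3*1)/2, (9 - 2*1)/2) => y in {0, ..., 3}; best 2*1 + 3*3 = 11
  x = 2: y <= min((14 - 3*2)/2, (9 - 2*2)/2) => y in {0, ..., 2}; best 2*2 + 3*2 = 10
  x = 3: y <= min((14 - 3*3)/2, (9 - 2*3)/2) => y in {0, ..., 1}; best 2*3 + 3*1 = 9
  x = 4: y <= min((14 - 3*4)/2, (9 - 2*4)/2) => y in {0}; best 2*4 + 3*0 = 8
The maximum 2x + 3y = 12 is achieved at x = 0, y = 4.
Check: 3*0 + 2*4 = 8 <= 14 and 2*0 + 2*4 = 8 <= 9.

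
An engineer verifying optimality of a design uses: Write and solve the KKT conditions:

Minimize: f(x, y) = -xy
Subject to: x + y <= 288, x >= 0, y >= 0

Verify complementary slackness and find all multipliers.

Problem: min -xy s.t. x + y <= 288 (multiplier lambda), x >= 0 (mu_x), y >= 0 (mu_y)
KKT stationarity: -y + lambda - mu_x = 0, -x + lambda - mu_y = 0, with lambda, mu_x, mu_y >= 0
Complementary slackness: lambda*(x + y - 288) = 0, mu_x*x = 0, mu_y*y = 0
If lambda = 0: y = -mu_x <= 0 and x = -mu_y <= 0 force x = y = 0 with f = 0; but x = y = 144 is feasible with f = -20736 < 0, so this is not the minimum. Hence lambda > 0 and x + y = 288.
Try x > 0, y > 0 (so mu_x = mu_y = 0): y = lambda, x = lambda => x = y = lambda
x + y = 288 => 2*lambda = 288 => lambda = 144
x* = y* = 144 > 0, consistent with mu_x = mu_y = 0.
(Any feasible point with x = 0 or y = 0 has f = 0 > -20736, so the minimum is not on those boundaries.)
min(-xy) = -20736 (i.e. max xy = 20736)
Multipliers: lambda = 144, mu_x = 0, mu_y = 0
Complementary slackness: lambda*(x + y - 288) = 144*(144 + 144 - 288) = 0, mu_x*x = 0*144 = 0, mu_y*y = 0*144 = 0. Satisfied.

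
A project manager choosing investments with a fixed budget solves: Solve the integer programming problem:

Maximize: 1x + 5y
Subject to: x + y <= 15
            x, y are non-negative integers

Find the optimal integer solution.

Objective: 1x + 5y, constraint: x + y <= 15
Coefficient of y is 5 > coefficient of x is 1, so allocate the entire budget to y.
Optimal: x = 0, y = 15, value = 75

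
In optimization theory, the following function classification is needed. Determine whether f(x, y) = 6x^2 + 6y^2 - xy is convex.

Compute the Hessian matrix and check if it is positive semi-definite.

f(x,y) = 6x^2 + 6y^2 - xy
Hessian H = [[12, -1], [-1, 12]]
trace(H) = 24, det(H) = 143
Eigenvalues: (24 +/- sqrt(4)) / 2 = 13, 11
Since both eigenvalues > 0, f is convex.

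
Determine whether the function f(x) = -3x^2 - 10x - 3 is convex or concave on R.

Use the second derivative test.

f(x) = -3x^2 - 10x - 3
f'(x) = -6x - 10
f''(x) = -6
Since f''(x) = -6 < 0 for all x, f is concave on R.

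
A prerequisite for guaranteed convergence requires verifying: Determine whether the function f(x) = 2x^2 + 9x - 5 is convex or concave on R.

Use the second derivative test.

f(x) = 2x^2 + 9x - 5
f'(x) = 4x + 9
f''(x) = 4
Since f''(x) = 4 > 0 for all x, f is convex on R.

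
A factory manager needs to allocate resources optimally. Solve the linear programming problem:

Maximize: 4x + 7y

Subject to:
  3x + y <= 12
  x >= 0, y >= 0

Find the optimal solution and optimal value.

The feasible region has vertices at [(0, 0), (4, 0), (0, 12)].
Checking objective 4x + 7y at each vertex:
  (0, 0): 4*0 + 7*0 = 0
  (4, 0): 4*4 + 7*0 = 16
  (0, 12): 4*0 + 7*12 = 84
Maximum is 84 at (0, 12).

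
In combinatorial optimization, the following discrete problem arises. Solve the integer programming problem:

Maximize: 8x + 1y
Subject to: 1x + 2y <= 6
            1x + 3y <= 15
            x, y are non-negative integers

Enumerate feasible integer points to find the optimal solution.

Constraint 1: 1x + 2y <= 6
Constraint 2: 1x + 3y <= 15
Feasible x range (need y >= 0): 0 <= x <= min(6/1, 15/1) => x in {0, ..., 6}.
Enumerate feasible integer points row by row (the coefficient of y is 1 > 0, so for each x the largest feasible y gives the best value):
  x = 0: y <= min((6 - 1*0)/2, (15 - 1*0)/3) => y in {0, ..., 3}; best 8*0 + 1*3 = 3
  x = 1: y <= min((6 - 1*1)/2, (15 - 1*1)/3) => y in {0, ..., 2}; best 8*1 + 1*2 = 10
  x = 2: y <= min((6 - 1*2)/2, (15 - 1*2)/3) => y in {0, ..., 2}; best 8*2 + 1*2 = 18
  x = 3: y <= min((6 - 1*3)/2, (15 - 1*3)/3) => y in {0, ..., 1}; best 8*3 + 1*1 = 25
  x = 4: y <= min((6 - 1*4)/2, (15 - 1*4)/3) => y in {0, ..., 1}; best 8*4 + 1*1 = 33
  x = 5: y <= min((6 - 1*5)/2, (15 - 1*5)/3) => y in {0}; best 8*5 + 1*0 = 40
  x = 6: y <= min((6 - 1*6)/2, (15 - 1*6)/3) => y in {0}; best 8*6 + 1*0 = 48
The maximum 8x + 1y = 48 is achieved at x = 6, y = 0.
Check: 1*6 + 2*0 = 6 <= 6 and 1*6 + 3*0 = 6 <= 15.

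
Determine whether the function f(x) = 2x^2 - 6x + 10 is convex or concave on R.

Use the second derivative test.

f(x) = 2x^2 - 6x + 10
f'(x) = 4x - 6
f''(x) = 4
Since f''(x) = 4 > 0 for all x, f is convex on R.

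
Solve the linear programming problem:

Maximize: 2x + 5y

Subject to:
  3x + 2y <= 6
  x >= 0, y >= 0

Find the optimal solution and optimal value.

The feasible region has vertices at [(0, 0), (2, 0), (0, 3)].
Checking objective 2x + 5y at each vertex:
  (0, 0): 2*0 + 5*0 = 0
  (2, 0): 2*2 + 5*0 = 4
  (0, 3): 2*0 + 5*3 = 15
Maximum is 15 at (0, 3).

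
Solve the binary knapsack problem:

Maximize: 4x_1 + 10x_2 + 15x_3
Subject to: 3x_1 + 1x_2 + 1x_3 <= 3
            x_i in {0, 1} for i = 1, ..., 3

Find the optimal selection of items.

Items: item 1 (v=4, w=3), item 2 (v=10, w=1), item 3 (v=15, w=1)
Capacity: 3
Checking all 8 subsets (w = total weight, v = total value):
  {}: w = 0, v = 0
  {1}: w = 3, v = 4
  {2}: w = 1, v = 10
  {3}: w = 1, v = 15
  {1, 2}: w = 4 > 3, infeasible
  {1, 3}: w = 4 > 3, infeasible
  {2, 3}: w = 2, v = 25
  {1, 2, 3}: w = 5 > 3, infeasible
Best feasible subset: items [2, 3]
Total weight: 2 <= 3, total value: 25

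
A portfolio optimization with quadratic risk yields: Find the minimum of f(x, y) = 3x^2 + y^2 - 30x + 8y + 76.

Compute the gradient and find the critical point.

f(x,y) = 3x^2 + y^2 - 30x + 8y + 76
df/dx = 6x + (-30) = 0  =>  x = 5
df/dy = 2y + (8) = 0  =>  y = -4
f(5, -4) = 3*(5)^2 + 1*(-4)^2 + -30*(5) + 8*(-4) + 76 = -15
Hessian is diagonal with entries 6, 2 > 0, so this is a minimum.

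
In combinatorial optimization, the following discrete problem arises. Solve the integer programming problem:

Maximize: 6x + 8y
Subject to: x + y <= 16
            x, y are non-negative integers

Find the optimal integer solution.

Objective: 6x + 8y, constraint: x + y <= 16
Coefficient of y is 8 > coefficient of x is 6, so allocate the entire budget to y.
Optimal: x = 0, y = 16, value = 128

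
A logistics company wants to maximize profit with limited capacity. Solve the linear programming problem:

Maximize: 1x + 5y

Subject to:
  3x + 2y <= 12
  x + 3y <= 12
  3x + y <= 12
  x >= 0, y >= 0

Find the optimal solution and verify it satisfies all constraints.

Feasible vertices: (0, 0), (0, 4), (12/7, 24/7), (4, 0)
Objective 1x + 5y at each vertex:
  (0, 0): 0
  (0, 4): 20
  (12/7, 24/7): 132/7
  (4, 0): 4
Maximum is 20 at (0, 4).
Verify constraints at (x, y) = (0, 4):
  3*0 + 2*4 = 8 <= 12
  1*0 + 3*4 = 12 <= 12 (active)
  3*0 + 1*4 = 4 <= 12
  x = 0 >= 0, y = 4 >= 0. All constraints satisfied.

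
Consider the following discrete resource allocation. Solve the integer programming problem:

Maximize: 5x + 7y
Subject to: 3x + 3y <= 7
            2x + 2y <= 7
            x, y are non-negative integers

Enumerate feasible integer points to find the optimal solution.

Constraint 1: 3x + 3y <= 7
Constraint 2: 2x + 2y <= 7
Feasible x range (need y >= 0): 0 <= x <= min(7/3, 7/2) => x in {0, ..., 2}.
Enumerate feasible integer points row by row (the coefficient of y is 7 > 0, so for each x the largest feasible y gives the best value):
  x = 0: y <= min((7 - 3*0)/3, (7 - 2*0)/2) => y in {0, ..., 2}; best 5*0 + 7*2 = 14
  x = 1: y <= min((7 - 3*1)/3, (7 - 2*1)/2) => y in {0, ..., 1}; best 5*1 + 7*1 = 12
  x = 2: y <= min((7 - 3*2)/3, (7 - 2*2)/2) => y in {0}; best 5*2 + 7*0 = 10
The maximum 5x + 7y = 14 is achieved at x = 0, y = 2.
Check: 3*0 + 3*2 = 6 <= 7 and 2*0 + 2*2 = 4 <= 7.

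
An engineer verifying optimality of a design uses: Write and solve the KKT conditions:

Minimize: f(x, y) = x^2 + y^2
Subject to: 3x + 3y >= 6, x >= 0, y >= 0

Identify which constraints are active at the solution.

KKT conditions for min x^2 + y^2 s.t. 3x + 3y >= 6, x >= 0, y >= 0:
Stationarity: 2x = mu*3 + mu_x, 2y = mu*3 + mu_y, with mu, mu_x, mu_y >= 0
Complementary slackness: mu*(3x + 3y - 6) = 0, mu_x*x = 0, mu_y*y = 0
(0, 0) is infeasible (3*0 + 3*0 < 6), so if mu = 0 stationarity would force x = mu_x/2 >= 0, y = mu_y/2 >= 0 with mu_x*x = mu_y*y = 0, i.e. x = y = 0: contradiction. Hence mu > 0 and 3x + 3y = 6 is active.
Try x > 0, y > 0 (so mu_x = mu_y = 0): x = 3*mu/2, y = 3*mu/2
Substitute: 3*(3*mu/2) + 3*(3*mu/2) = 6
  mu*18/2 = 6 => mu = 2/3
x* = 1 > 0, y* = 1 > 0, consistent with mu_x = mu_y = 0.
f is convex and the constraints are linear, so this KKT point is the global minimum.
f* = 2
Active constraints: 3x + 3y >= 6 (holds with equality, mu = 2/3 > 0); x >= 0 and y >= 0 are inactive (mu_x = mu_y = 0).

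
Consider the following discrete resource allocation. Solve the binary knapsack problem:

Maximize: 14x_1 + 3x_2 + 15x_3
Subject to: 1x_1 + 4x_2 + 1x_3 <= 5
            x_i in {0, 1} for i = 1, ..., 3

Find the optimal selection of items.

Items: item 1 (v=14, w=1), item 2 (v=3, w=4), item 3 (v=15, w=1)
Capacity: 5
Checking all 8 subsets (w = total weight, v = total value):
  {}: w = 0, v = 0
  {1}: w = 1, v = 14
  {2}: w = 4, v = 3
  {3}: w = 1, v = 15
  {1, 2}: w = 5, v = 17
  {1, 3}: w = 2, v = 29
  {2, 3}: w = 5, v = 18
  {1, 2, 3}: w = 6 > 5, infeasible
Best feasible subset: items [1, 3]
Total weight: 2 <= 5, total value: 29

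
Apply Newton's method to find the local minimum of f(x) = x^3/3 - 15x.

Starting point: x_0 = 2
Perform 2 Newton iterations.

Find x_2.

f(x) = x^3/3 - 15x
f'(x) = x^2 - 15, f''(x) = 2x
Newton update: x_{n+1} = x_n - (x_n^2 - 15)/(2*x_n)
Step 1: x_0 = 2, f'=-11, f''=4, x_1 = 19/4
Step 2: x_1 = 19/4, f'=121/16, f''=19/2, x_2 = 601/152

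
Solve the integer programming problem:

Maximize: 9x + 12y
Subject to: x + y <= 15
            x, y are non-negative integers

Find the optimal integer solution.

Objective: 9x + 12y, constraint: x + y <= 15
Coefficient of y is 12 > coefficient of x is 9, so allocate the entire budget to y.
Optimal: x = 0, y = 15, value = 180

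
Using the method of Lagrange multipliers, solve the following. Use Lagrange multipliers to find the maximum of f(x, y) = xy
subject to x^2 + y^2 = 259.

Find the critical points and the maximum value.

Lagrange conditions: y = 2*lambda*x and x = 2*lambda*y
If x = 0 then y = 0, violating the constraint, so x, y != 0.
Dividing: y/x = x/y => x^2 = y^2 => y = x or y = -x
Constraint: 2x^2 = 259 => x^2 = 259/2 => x = +/-sqrt(259/2)
Critical points: (sqrt(259/2), sqrt(259/2)), (-sqrt(259/2), -sqrt(259/2)), (sqrt(259/2), -sqrt(259/2)), (-sqrt(259/2), sqrt(259/2))
  y = x:  xy = x^2 = 259/2  at (sqrt(259/2), sqrt(259/2)) and (-sqrt(259/2), -sqrt(259/2))
  y = -x: xy = -x^2 = -259/2 at (sqrt(259/2), -sqrt(259/2)) and (-sqrt(259/2), sqrt(259/2))
Maximum xy = 259/2 at (sqrt(259/2), sqrt(259/2)) and (-sqrt(259/2), -sqrt(259/2))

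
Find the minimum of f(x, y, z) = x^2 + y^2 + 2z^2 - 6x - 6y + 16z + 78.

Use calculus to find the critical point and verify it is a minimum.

f(x,y,z) = x^2 + y^2 + 2z^2 - 6x - 6y + 16z + 78
df/dx = 2x + (-6) = 0 => x = 3
df/dy = 2y + (-6) = 0 => y = 3
df/dz = 4z + (16) = 0 => z = -4
f(3,3,-4) = 1*(3)^2 + 1*(3)^2 + 2*(-4)^2 + -6*(3) + -6*(3) + 16*(-4) + 78 = 28
Hessian is diagonal with entries 2, 2, 4 > 0, confirmed minimum.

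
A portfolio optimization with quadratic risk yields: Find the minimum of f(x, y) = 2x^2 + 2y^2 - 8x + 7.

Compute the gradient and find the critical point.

f(x,y) = 2x^2 + 2y^2 - 8x + 7
df/dx = 4x + (-8) = 0  =>  x = 2
df/dy = 4y + (0) = 0  =>  y = 0
f(2, 0) = 2*(2)^2 + 2*(0)^2 + -8*(2) + 7 = -1
Hessian is diagonal with entries 4, 4 > 0, so this is a minimum.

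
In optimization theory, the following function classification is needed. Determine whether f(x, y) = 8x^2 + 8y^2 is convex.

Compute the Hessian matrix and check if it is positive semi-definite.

f(x,y) = 8x^2 + 8y^2
Hessian H = [[16, 0], [0, 16]]
trace(H) = 32, det(H) = 256
Eigenvalues: (32 +/- sqrt(0)) / 2 = 16, 16
Since both eigenvalues > 0, f is convex.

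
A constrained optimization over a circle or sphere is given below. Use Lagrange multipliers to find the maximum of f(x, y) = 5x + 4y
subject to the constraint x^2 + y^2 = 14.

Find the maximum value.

Set up Lagrange conditions: grad f = lambda * grad g
  5 = 2*lambda*x
  4 = 2*lambda*y
From these: x/y = 5/4, so x = 5t, y = 4t for some t.
Substitute into constraint: (5t)^2 + (4t)^2 = 14
  t^2 * 41 = 14
  t = sqrt(14/41)
Maximum = 5*x + 4*y = (5^2 + 4^2)*t = 41 * sqrt(14/41) = sqrt(574)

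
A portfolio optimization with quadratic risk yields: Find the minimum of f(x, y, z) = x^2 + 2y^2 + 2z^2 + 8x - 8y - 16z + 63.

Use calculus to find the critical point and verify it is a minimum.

f(x,y,z) = x^2 + 2y^2 + 2z^2 + 8x - 8y - 16z + 63
df/dx = 2x + (8) = 0 => x = -4
df/dy = 4y + (-8) = 0 => y = 2
df/dz = 4z + (-16) = 0 => z = 4
f(-4,2,4) = 1*(-4)^2 + 2*(2)^2 + 2*(4)^2 + 8*(-4) + -8*(2) + -16*(4) + 63 = 7
Hessian is diagonal with entries 2, 4, 4 > 0, confirmed minimum.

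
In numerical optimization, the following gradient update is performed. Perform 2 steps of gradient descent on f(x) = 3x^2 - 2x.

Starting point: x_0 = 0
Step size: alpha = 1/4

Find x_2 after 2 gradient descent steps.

f(x) = 3x^2 - 2x, f'(x) = 6x + (-2)
Step 1: f'(0) = -2, x_1 = 0 - 1/4 * -2 = 1/2
Step 2: f'(1/2) = 1, x_2 = 1/2 - 1/4 * 1 = 1/4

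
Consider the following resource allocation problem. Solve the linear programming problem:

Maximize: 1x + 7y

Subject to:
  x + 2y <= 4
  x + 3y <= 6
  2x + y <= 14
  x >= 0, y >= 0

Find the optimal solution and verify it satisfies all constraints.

Feasible vertices: (0, 0), (0, 2), (4, 0)
Objective 1x + 7y at each vertex:
  (0, 0): 0
  (0, 2): 14
  (4, 0): 4
Maximum is 14 at (0, 2).
Verify constraints at (x, y) = (0, 2):
  1*0 + 2*2 = 4 <= 4 (active)
  1*0 + 3*2 = 6 <= 6 (active)
  2*0 + 1*2 = 2 <= 14
  x = 0 >= 0, y = 2 >= 0. All constraints satisfied.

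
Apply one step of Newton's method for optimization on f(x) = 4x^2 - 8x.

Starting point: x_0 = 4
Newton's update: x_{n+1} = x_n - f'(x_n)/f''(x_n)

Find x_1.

f(x) = 4x^2 - 8x
f'(x) = 8x + (-8), f''(x) = 8
Newton step: x_1 = x_0 - f'(x_0)/f''(x_0)
f'(4) = 24
x_1 = 4 - 24/8 = 1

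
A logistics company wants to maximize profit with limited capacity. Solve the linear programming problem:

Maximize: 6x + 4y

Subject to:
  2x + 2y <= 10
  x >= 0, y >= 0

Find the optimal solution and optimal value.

The feasible region has vertices at [(0, 0), (5, 0), (0, 5)].
Checking objective 6x + 4y at each vertex:
  (0, 0): 6*0 + 4*0 = 0
  (5, 0): 6*5 + 4*0 = 30
  (0, 5): 6*0 + 4*5 = 20
Maximum is 30 at (5, 0).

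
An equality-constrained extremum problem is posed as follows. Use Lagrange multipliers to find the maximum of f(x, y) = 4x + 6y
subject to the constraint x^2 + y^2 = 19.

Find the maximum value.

Set up Lagrange conditions: grad f = lambda * grad g
  4 = 2*lambda*x
  6 = 2*lambda*y
From these: x/y = 4/6, so x = 4t, y = 6t for some t.
Substitute into constraint: (4t)^2 + (6t)^2 = 19
  t^2 * 52 = 19
  t = sqrt(19/52)
Maximum = 4*x + 6*y = (4^2 + 6^2)*t = 52 * sqrt(19/52) = sqrt(988)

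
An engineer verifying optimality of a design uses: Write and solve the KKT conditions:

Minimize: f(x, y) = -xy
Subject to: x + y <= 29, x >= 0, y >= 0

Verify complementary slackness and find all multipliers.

Problem: min -xy s.t. x + y <= 29 (multiplier lambda), x >= 0 (mu_x), y >= 0 (mu_y)
KKT stationarity: -y + lambda - mu_x = 0, -x + lambda - mu_y = 0, with lambda, mu_x, mu_y >= 0
Complementary slackness: lambda*(x + y - 29) = 0, mu_x*x = 0, mu_y*y = 0
If lambda = 0: y = -mu_x <= 0 and x = -mu_y <= 0 force x = y = 0 with f = 0; but x = y = 29/2 is feasible with f = -841/4 < 0, so this is not the minimum. Hence lambda > 0 and x + y = 29.
Try x > 0, y > 0 (so mu_x = mu_y = 0): y = lambda, x = lambda => x = y = lambda
x + y = 29 => 2*lambda = 29 => lambda = 29/2
x* = y* = 29/2 > 0, consistent with mu_x = mu_y = 0.
(Any feasible point with x = 0 or y = 0 has f = 0 > -841/4, so the minimum is not on those boundaries.)
min(-xy) = -841/4 (i.e. max xy = 841/4)
Multipliers: lambda = 29/2, mu_x = 0, mu_y = 0
Complementary slackness: lambda*(x + y - 29) = 29/2*(29/2 + 29/2 - 29) = 0, mu_x*x = 0*29/2 = 0, mu_y*y = 0*29/2 = 0. Satisfied.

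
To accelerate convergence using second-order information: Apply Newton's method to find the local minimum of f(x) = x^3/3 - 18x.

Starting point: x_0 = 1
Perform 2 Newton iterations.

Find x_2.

f(x) = x^3/3 - 18x
f'(x) = x^2 - 18, f''(x) = 2x
Newton update: x_{n+1} = x_n - (x_n^2 - 18)/(2*x_n)
Step 1: x_0 = 1, f'=-17, f''=2, x_1 = 19/2
Step 2: x_1 = 19/2, f'=289/4, f''=19, x_2 = 433/76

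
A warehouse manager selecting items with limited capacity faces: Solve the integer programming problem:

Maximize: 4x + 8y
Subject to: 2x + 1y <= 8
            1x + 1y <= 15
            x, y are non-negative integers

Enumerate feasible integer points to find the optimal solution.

Constraint 1: 2x + 1y <= 8
Constraint 2: 1x + 1y <= 15
Feasible x range (need y >= 0): 0 <= x <= min(8/2, 15/1) => x in {0, ..., 4}.
Enumerate feasible integer points row by row (the coefficient of y is 8 > 0, so for each x the largest feasible y gives the best value):
  x = 0: y <= min((8 - 2*0)/1, (15 - 1*0)/1) => y in {0, ..., 8}; best 4*0 + 8*8 = 64
  x = 1: y <= min((8 - 2*1)/1, (15 - 1*1)/1) => y in {0, ..., 6}; best 4*1 + 8*6 = 52
  x = 2: y <= min((8 - 2*2)/1, (15 - 1*2)/1) => y in {0, ..., 4}; best 4*2 + 8*4 = 40
  x = 3: y <= min((8 - 2*3)/1, (15 - 1*3)/1) => y in {0, ..., 2}; best 4*3 + 8*2 = 28
  x = 4: y <= min((8 - 2*4)/1, (15 - 1*4)/1) => y in {0}; best 4*4 + 8*0 = 16
The maximum 4x + 8y = 64 is achieved at x = 0, y = 8.
Check: 2*0 + 1*8 = 8 <= 8 and 1*0 + 1*8 = 8 <= 15.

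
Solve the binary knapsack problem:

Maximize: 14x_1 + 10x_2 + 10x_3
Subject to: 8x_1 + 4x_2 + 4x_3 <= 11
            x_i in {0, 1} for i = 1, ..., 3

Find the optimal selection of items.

Items: item 1 (v=14, w=8), item 2 (v=10, w=4), item 3 (v=10, w=4)
Capacity: 11
Checking all 8 subsets (w = total weight, v = total value):
  {}: w = 0, v = 0
  {1}: w = 8, v = 14
  {2}: w = 4, v = 10
  {3}: w = 4, v = 10
  {1, 2}: w = 12 > 11, infeasible
  {1, 3}: w = 12 > 11, infeasible
  {2, 3}: w = 8, v = 20
  {1, 2, 3}: w = 16 > 11, infeasible
Best feasible subset: items [2, 3]
Total weight: 8 <= 11, total value: 20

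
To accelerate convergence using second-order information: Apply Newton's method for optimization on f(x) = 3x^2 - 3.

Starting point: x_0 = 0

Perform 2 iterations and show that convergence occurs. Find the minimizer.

f(x) = 3x^2 - 3, f'(x) = 6x + (0), f''(x) = 6
Step 1: f'(0) = 0, x_1 = 0 - 0/6 = 0
Step 2: f'(0) = 0, x_2 = 0 (converged)
Newton's method converges in 1 step for quadratics.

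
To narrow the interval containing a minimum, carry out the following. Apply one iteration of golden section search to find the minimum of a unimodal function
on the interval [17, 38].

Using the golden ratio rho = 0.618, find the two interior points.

Golden section search on [17, 38].
Golden ratio rho = 0.618 (approx).
Interior points:
  x_1 = 17 + (1-0.618)*21 = 25.0220
  x_2 = 17 + 0.618*21 = 29.9780
Compare f(x_1) and f(x_2) to determine which subinterval to keep.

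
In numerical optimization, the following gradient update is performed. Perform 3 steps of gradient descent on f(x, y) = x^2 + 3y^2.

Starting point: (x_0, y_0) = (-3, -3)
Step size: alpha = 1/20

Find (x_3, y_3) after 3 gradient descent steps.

f(x,y) = x^2 + 3y^2
grad_x = 2x + 0y, grad_y = 6y + 0x
Step 1: grad = (-6, -18), (-27/10, -21/10)
Step 2: grad = (-27/5, -63/5), (-243/100, -147/100)
Step 3: grad = (-243/50, -441/50), (-2187/1000, -1029/1000)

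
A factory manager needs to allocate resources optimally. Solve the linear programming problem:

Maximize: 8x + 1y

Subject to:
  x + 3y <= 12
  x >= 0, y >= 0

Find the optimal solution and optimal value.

The feasible region has vertices at [(0, 0), (12, 0), (0, 4)].
Checking objective 8x + 1y at each vertex:
  (0, 0): 8*0 + 1*0 = 0
  (12, 0): 8*12 + 1*0 = 96
  (0, 4): 8*0 + 1*4 = 4
Maximum is 96 at (12, 0).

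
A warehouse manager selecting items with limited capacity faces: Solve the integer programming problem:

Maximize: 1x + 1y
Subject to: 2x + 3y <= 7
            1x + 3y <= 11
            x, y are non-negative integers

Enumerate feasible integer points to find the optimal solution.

Constraint 1: 2x + 3y <= 7
Constraint 2: 1x + 3y <= 11
Feasible x range (need y >= 0): 0 <= x <= min(7/2, 11/1) => x in {0, ..., 3}.
Enumerate feasible integer points row by row (the coefficient of y is 1 > 0, so for each x the largest feasible y gives the best value):
  x = 0: y <= min((7 - 2*0)/3, (11 - 1*0)/3) => y in {0, ..., 2}; best 1*0 + 1*2 = 2
  x = 1: y <= min((7 - 2*1)/3, (11 - 1*1)/3) => y in {0, ..., 1}; best 1*1 + 1*1 = 2
  x = 2: y <= min((7 - 2*2)/3, (11 - 1*2)/3) => y in {0, ..., 1}; best 1*2 + 1*1 = 3
  x = 3: y <= min((7 - 2*3)/3, (11 - 1*3)/3) => y in {0}; best 1*3 + 1*0 = 3
The maximum 1x + 1y = 3 is achieved at x = 2, y = 1.
(The same value 3 is also attained at (3, 0).)
Check: 2*2 + 3*1 = 7 <= 7 and 1*2 + 3*1 = 5 <= 11.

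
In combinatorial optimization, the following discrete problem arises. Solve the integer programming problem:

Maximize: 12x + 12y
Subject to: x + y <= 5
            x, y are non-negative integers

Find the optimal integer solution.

Objective: 12x + 12y, constraint: x + y <= 5
Coefficient of x is 12 >= coefficient of y is 12, so allocate the entire budget to x.
Optimal: x = 5, y = 0, value = 60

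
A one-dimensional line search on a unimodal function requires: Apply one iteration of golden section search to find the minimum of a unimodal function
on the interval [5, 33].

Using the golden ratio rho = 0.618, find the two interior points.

Golden section search on [5, 33].
Golden ratio rho = 0.618 (approx).
Interior points:
  x_1 = 5 + (1-0.618)*28 = 15.6960
  x_2 = 5 + 0.618*28 = 22.3040
Compare f(x_1) and f(x_2) to determine which subinterval to keep.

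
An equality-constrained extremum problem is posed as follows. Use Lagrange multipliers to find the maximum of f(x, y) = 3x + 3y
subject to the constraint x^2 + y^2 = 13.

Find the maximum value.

Set up Lagrange conditions: grad f = lambda * grad g
  3 = 2*lambda*x
  3 = 2*lambda*y
From these: x/y = 3/3, so x = 3t, y = 3t for some t.
Substitute into constraint: (3t)^2 + (3t)^2 = 13
  t^2 * 18 = 13
  t = sqrt(13/18)
Maximum = 3*x + 3*y = (3^2 + 3^2)*t = 18 * sqrt(13/18) = sqrt(234)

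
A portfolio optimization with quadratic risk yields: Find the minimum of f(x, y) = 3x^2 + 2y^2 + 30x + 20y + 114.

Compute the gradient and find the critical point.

f(x,y) = 3x^2 + 2y^2 + 30x + 20y + 114
df/dx = 6x + (30) = 0  =>  x = -5
df/dy = 4y + (20) = 0  =>  y = -5
f(-5, -5) = 3*(-5)^2 + 2*(-5)^2 + 30*(-5) + 20*(-5) + 114 = -11
Hessian is diagonal with entries 6, 4 > 0, so this is a minimum.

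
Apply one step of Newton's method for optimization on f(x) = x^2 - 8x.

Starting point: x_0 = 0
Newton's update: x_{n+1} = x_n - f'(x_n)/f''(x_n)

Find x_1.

f(x) = x^2 - 8x
f'(x) = 2x + (-8), f''(x) = 2
Newton step: x_1 = x_0 - f'(x_0)/f''(x_0)
f'(0) = -8
x_1 = 0 - -8/2 = 4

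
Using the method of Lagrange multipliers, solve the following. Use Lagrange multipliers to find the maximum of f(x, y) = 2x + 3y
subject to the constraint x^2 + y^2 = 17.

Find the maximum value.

Set up Lagrange conditions: grad f = lambda * grad g
  2 = 2*lambda*x
  3 = 2*lambda*y
From these: x/y = 2/3, so x = 2t, y = 3t for some t.
Substitute into constraint: (2t)^2 + (3t)^2 = 17
  t^2 * 13 = 17
  t = sqrt(17/13)
Maximum = 2*x + 3*y = (2^2 + 3^2)*t = 13 * sqrt(17/13) = sqrt(221)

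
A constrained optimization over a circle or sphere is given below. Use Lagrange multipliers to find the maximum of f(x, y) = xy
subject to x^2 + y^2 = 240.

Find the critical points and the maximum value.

Lagrange conditions: y = 2*lambda*x and x = 2*lambda*y
If x = 0 then y = 0, violating the constraint, so x, y != 0.
Dividing: y/x = x/y => x^2 = y^2 => y = x or y = -x
Constraint: 2x^2 = 240 => x^2 = 120 => x = +/-sqrt(120)
Critical points: (sqrt(120), sqrt(120)), (-sqrt(120), -sqrt(120)), (sqrt(120), -sqrt(120)), (-sqrt(120), sqrt(120))
  y = x:  xy = x^2 = 120  at (sqrt(120), sqrt(120)) and (-sqrt(120), -sqrt(120))
  y = -x: xy = -x^2 = -120 at (sqrt(120), -sqrt(120)) and (-sqrt(120), sqrt(120))
Maximum xy = 120 at (sqrt(120), sqrt(120)) and (-sqrt(120), -sqrt(120))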